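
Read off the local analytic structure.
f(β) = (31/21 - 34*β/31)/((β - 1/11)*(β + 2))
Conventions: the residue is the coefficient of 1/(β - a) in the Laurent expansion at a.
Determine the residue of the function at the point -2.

The residue is -26279/14973.

At the order-1 pole -2 set g(β) = (β - (-2))*f(β) = (31/21 - 34*β/31)/(β - 1/11).
Simple pole: residue = g(a) at a = -2, which is -26279/14973.


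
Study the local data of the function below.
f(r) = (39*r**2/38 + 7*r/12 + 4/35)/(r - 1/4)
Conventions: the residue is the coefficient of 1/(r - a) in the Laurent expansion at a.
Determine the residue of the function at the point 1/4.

At the order-1 pole 1/4 set g(r) = (r - (1/4))*f(r) = 39*r**2/38 + 7*r/12 + 4/35.
Simple pole: residue = g(a) at a = 1/4, which is 20701/63840.

The residue is 20701/63840.


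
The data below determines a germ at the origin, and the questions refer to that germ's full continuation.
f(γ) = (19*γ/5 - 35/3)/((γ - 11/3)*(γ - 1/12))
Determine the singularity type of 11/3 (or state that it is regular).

The point is a pole of order 1.

The denominator factor γ - 11/3 vanishes at 11/3 and appears to the power 1; the numerator there equals 34/15, nonzero, and no other factor vanishes.
Hence a pole whose order is the multiplicity, 1.


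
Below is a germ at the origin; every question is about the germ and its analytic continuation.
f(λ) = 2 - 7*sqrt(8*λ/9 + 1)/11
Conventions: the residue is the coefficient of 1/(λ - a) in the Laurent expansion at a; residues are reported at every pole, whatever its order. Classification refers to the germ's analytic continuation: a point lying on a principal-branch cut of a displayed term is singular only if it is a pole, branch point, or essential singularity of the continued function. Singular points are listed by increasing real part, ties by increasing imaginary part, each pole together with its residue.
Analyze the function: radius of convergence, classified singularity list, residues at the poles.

Branch term (-7/11)*sqrt(1 - λ/(-9/8)): its argument vanishes at λ = -9/8, a square-root branch point, modulus 9/8.
The radius of convergence is the smallest modulus among the singular points: 9/8.

Radius of convergence at 0: 9/8.
At -9/8: an algebraic (square-root) branch point.


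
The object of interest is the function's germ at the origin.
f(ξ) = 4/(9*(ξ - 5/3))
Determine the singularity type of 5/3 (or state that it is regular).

The point is a pole of order 1.

The denominator factor ξ - 5/3 vanishes at 5/3 and appears to the power 1; the numerator there equals 4/9, nonzero, and no other factor vanishes.
Hence a pole whose order is the multiplicity, 1.


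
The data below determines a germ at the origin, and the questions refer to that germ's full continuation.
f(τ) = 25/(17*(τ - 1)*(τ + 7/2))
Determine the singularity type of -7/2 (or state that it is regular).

The point is a pole of order 1.

The denominator factor τ + 7/2 vanishes at -7/2 and appears to the power 1; the numerator there equals 25/17, nonzero, and no other factor vanishes.
Hence a pole whose order is the multiplicity, 1.


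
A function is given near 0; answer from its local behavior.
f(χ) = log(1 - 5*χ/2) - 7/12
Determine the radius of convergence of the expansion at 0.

Branch term (1)*log(1 - χ/(2/5)): its argument vanishes at χ = 2/5, a logarithmic branch point, modulus 2/5.
The radius of convergence is the smallest modulus among the singular points: 2/5.

The radius of convergence is 2/5.


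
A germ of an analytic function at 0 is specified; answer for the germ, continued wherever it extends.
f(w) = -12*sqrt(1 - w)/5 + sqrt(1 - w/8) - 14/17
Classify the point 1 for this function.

The term (-12/5)*sqrt(1 - w/(1)) has argument 1 - 1/(1) = 0 at 1: a square-root (algebraic, two-sheeted) branch point; the remaining terms are analytic or single-valued there.

The point is an algebraic (square-root) branch point.


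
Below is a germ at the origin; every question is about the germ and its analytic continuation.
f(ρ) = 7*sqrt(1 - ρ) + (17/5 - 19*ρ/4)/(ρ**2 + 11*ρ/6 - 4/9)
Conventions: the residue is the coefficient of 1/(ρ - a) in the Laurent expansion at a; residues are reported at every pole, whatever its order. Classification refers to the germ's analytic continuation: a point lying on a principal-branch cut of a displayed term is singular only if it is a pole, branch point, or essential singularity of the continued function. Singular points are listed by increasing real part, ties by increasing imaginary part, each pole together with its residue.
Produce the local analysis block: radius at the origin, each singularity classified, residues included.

Denominator factor (ρ**2 + 11*ρ/6 - 4/9): discriminant 185/36, real irrational roots -11/12 + (1/12)*sqrt(185) and -11/12 - (1/12)*sqrt(185); poles of order 1, moduli -11/12 + (1/12)*sqrt(185) and 11/12 + (1/12)*sqrt(185).
Branch term (7)*sqrt(1 - ρ/(1)): its argument vanishes at ρ = 1, a square-root branch point, modulus 1.
The radius of convergence is the smallest modulus among the singular points: -11/12 + (1/12)*sqrt(185).
The branch term is analytic at -11/12 - (1/12)*sqrt(185) and contributes nothing to the residue; only the rational part matters.
The factor ρ**2 + 11*ρ/6 - 4/9 splits as (ρ - a)(ρ - a') with a = -11/12 - (1/12)*sqrt(185), a' = -11/12 + (1/12)*sqrt(185). At the order-1 pole a set g(ρ) = (ρ - a)*(rational part) = [17/5 - 19*ρ/4] / (ρ - a').
Simple pole: residue = g(a) at a = -11/12 - (1/12)*sqrt(185), which is -19/8 - (1861/7400)*sqrt(185).
The branch term is analytic at -11/12 + (1/12)*sqrt(185) and contributes nothing to the residue; only the rational part matters.
The factor ρ**2 + 11*ρ/6 - 4/9 splits as (ρ - a)(ρ - a') with a = -11/12 + (1/12)*sqrt(185), a' = -11/12 - (1/12)*sqrt(185). At the order-1 pole a set g(ρ) = (ρ - a)*(rational part) = [17/5 - 19*ρ/4] / (ρ - a').
Simple pole: residue = g(a) at a = -11/12 + (1/12)*sqrt(185), which is -19/8 + (1861/7400)*sqrt(185).
List the singular points by increasing real part (a conjugate pair: the negative imaginary part first).

Radius of convergence at 0: -11/12 + (1/12)*sqrt(185).
At -11/12 - (1/12)*sqrt(185): a pole of order 1; residue -19/8 - (1861/7400)*sqrt(185).
At -11/12 + (1/12)*sqrt(185): a pole of order 1; residue -19/8 + (1861/7400)*sqrt(185).
At 1: an algebraic (square-root) branch point.


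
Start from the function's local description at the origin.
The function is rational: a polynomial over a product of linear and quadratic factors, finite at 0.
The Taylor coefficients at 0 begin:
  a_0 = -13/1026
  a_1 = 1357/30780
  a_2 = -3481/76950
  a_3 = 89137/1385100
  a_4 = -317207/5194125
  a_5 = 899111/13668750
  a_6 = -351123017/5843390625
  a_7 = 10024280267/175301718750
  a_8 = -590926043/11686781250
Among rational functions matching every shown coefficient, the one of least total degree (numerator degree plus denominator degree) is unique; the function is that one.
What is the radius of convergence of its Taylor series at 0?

No rational of total degree below 7 reproduces all 9 coefficients; solving the [1/6] Pade equations on them gives f(μ) = (13/38 - 11*μ/12)/(μ**2 - 4*μ/5 - 3)**3, whose expansion matches every shown term.
Denominator factor (μ**2 - 4*μ/5 - 3)^3: discriminant 316/25, real irrational roots 2/5 + (1/5)*sqrt(79) and 2/5 - (1/5)*sqrt(79); poles of order 3, moduli 2/5 + (1/5)*sqrt(79) and -2/5 + (1/5)*sqrt(79).
The radius of convergence is the smallest modulus among the singular points: -2/5 + (1/5)*sqrt(79).

The radius of convergence is -2/5 + (1/5)*sqrt(79).


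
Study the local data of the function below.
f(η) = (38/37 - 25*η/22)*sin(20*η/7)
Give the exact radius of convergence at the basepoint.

The factor sin(20*η/7) is entire and contributes no finite singular point.
The polynomial part has no poles.
No finite singular points: the Taylor series at 0 converges everywhere.

The radius of convergence is infinite.


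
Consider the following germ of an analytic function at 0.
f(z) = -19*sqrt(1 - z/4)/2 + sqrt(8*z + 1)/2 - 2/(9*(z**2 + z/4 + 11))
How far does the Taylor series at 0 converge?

Denominator factor (z**2 + z/4 + 11): discriminant -703/16, complex-conjugate roots (-1/8) + ((1/8)*sqrt(703))*i and (-1/8) - ((1/8)*sqrt(703))*i; poles of order 1, moduli sqrt(11) and sqrt(11).
Branch term (1/2)*sqrt(1 - z/(-1/8)): its argument vanishes at z = -1/8, a square-root branch point, modulus 1/8.
Branch term (-19/2)*sqrt(1 - z/(4)): its argument vanishes at z = 4, a square-root branch point, modulus 4.
The radius of convergence is the smallest modulus among the singular points: 1/8.

The radius of convergence is 1/8.


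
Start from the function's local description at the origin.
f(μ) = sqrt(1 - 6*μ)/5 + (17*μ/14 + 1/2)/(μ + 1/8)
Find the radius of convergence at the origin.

Denominator factor (μ + 1/8): pole of order 1 at -1/8, modulus 1/8.
Branch term (1/5)*sqrt(1 - μ/(1/6)): its argument vanishes at μ = 1/6, a square-root branch point, modulus 1/6.
The radius of convergence is the smallest modulus among the singular points: 1/8.

The radius of convergence is 1/8.


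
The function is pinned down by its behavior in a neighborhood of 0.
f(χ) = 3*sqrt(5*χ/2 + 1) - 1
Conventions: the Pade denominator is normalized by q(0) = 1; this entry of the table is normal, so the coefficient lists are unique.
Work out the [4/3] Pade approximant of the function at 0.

Taylor coefficients needed (expand at 0): a_0 = 2, a_1 = 15/4, a_2 = -75/32, a_3 = 375/128, a_4 = -9375/2048, a_5 = 65625/8192, a_6 = -984375/65536, a_7 = 7734375/262144.
Write the denominator as Q(χ) = 1 + q1*χ + q2*χ^2 + q3*χ^3. Requiring Q*f - P = O(χ^8) with deg P <= 4 kills the coefficients of χ^5..χ^7 in Q*f:
  χ^5: a_5 + q1*a_4 + q2*a_3 + q3*a_2 = 0, i.e. 65625/8192 + (-9375/2048)*q1 + (375/128)*q2 + (-75/32)*q3 = 0.
  χ^6: a_6 + q1*a_5 + q2*a_4 + q3*a_3 = 0, i.e. -984375/65536 + (65625/8192)*q1 + (-9375/2048)*q2 + (375/128)*q3 = 0.
  χ^7: a_7 + q1*a_6 + q2*a_5 + q3*a_4 = 0, i.e. 7734375/262144 + (-984375/65536)*q1 + (65625/8192)*q2 + (-9375/2048)*q3 = 0.
Solving this linear system: q1 = 15/4, q2 = 125/32, q3 = 125/128.
The numerator is Q*f truncated at degree 4: P0 = a_0 = 2; P1 = a_1 + q1*a_0 = 45/4; P2 = a_2 + q1*a_1 + q2*a_0 = 625/32; P3 = a_3 + q1*a_2 + q2*a_1 + q3*a_0 = 1375/128; P4 = a_4 + q1*a_3 + q2*a_2 + q3*a_1 = 1875/2048.

The Pade approximant has numerator coefficients [2, 45/4, 625/32, 1375/128, 1875/2048]; denominator coefficients [1, 15/4, 125/32, 125/128].


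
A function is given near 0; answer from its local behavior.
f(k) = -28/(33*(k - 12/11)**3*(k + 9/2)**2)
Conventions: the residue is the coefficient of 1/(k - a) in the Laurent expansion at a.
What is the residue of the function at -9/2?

The residue is 596288/228886641.

At the order-2 pole -9/2 set g(k) = (k - (-9/2))^2*f(k) = -28/(33*(k - 12/11)**3).
Order-2 pole: residue = g'(a); g'(-9/2) = 596288/228886641, so the residue is 596288/228886641.


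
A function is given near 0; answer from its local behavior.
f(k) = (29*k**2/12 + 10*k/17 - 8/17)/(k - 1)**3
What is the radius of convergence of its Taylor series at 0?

The radius of convergence is 1.

Denominator factor (k - 1)^3: pole of order 3 at 1, modulus 1.
The radius of convergence is the smallest modulus among the singular points: 1.


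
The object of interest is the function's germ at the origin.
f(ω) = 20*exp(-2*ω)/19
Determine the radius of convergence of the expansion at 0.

The factor exp(-2*ω) is entire and contributes no finite singular point.
The polynomial part has no poles.
No finite singular points: the Taylor series at 0 converges everywhere.

The radius of convergence is infinite.


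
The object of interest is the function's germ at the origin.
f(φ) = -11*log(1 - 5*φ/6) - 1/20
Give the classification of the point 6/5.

The point is a logarithmic branch point.

The term (-11)*log(1 - φ/(6/5)) has argument 1 - 6/5/(6/5) = 0 at 6/5: a logarithmic (infinitely-sheeted) branch point; the remaining terms are analytic or single-valued there.


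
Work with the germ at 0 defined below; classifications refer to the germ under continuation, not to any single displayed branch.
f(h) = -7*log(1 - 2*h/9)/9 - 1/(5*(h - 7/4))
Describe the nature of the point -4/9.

The point is a regular point.

Denominator factors: h - 7/4 = -79/36 at h = -4/9 — none vanishes.
Branch term log(1 - h/(9/2)): argument at -4/9 is 89/81, nonzero, so -4/9 is not its branch point (a point on a principal cut is still regular for the continued germ).
So the germ continues analytically to -4/9.


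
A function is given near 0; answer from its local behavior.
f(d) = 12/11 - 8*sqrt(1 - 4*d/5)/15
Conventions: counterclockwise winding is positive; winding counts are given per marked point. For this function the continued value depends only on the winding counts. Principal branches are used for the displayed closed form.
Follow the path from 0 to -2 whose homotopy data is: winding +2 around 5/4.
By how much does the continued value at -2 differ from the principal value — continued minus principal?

Continued minus principal equals 0.

The rational part is single-valued and drops out of the difference; each branch term changes only by its own monodromy.
(-8/15)*sqrt(1 - d/(5/4)): winding +2 is even, the square root returns to the same sheet, contribution 0.
Summing the contributions at d = -2 gives 0.


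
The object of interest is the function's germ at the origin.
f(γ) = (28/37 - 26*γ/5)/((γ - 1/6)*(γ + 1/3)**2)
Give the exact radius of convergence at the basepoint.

Denominator factor (γ + 1/3)^2: pole of order 2 at -1/3, modulus 1/3.
Denominator factor (γ - 1/6): pole of order 1 at 1/6, modulus 1/6.
The radius of convergence is the smallest modulus among the singular points: 1/6.

The radius of convergence is 1/6.


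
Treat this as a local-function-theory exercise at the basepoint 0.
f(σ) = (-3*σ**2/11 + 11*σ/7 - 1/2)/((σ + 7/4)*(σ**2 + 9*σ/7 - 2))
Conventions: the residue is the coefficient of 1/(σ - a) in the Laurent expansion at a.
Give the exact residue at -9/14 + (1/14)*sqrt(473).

The residue is -388/209 + (8826/98857)*sqrt(473).

The factor σ**2 + 9*σ/7 - 2 splits as (σ - a)(σ - a') with a = -9/14 + (1/14)*sqrt(473), a' = -9/14 - (1/14)*sqrt(473). At the order-1 pole a set g(σ) = (σ - a)*f(σ) = [(-3*σ**2/11 + 11*σ/7 - 1/2)/(σ + 7/4)] / (σ - a').
Simple pole: residue = g(a) at a = -9/14 + (1/14)*sqrt(473), which is -388/209 + (8826/98857)*sqrt(473).


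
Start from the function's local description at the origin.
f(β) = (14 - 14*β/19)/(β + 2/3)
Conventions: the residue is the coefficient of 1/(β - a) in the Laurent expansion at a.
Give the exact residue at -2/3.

At the order-1 pole -2/3 set g(β) = (β - (-2/3))*f(β) = 14 - 14*β/19.
Simple pole: residue = g(a) at a = -2/3, which is 826/57.

The residue is 826/57.


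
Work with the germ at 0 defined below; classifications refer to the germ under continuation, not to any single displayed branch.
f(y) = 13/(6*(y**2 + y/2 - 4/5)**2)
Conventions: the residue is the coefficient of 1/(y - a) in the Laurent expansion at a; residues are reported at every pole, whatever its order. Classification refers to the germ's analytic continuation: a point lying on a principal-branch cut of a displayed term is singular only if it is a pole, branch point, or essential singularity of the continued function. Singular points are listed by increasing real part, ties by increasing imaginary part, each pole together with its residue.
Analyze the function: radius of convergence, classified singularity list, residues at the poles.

Radius of convergence at 0: -1/4 + (1/20)*sqrt(345).
At -1/4 - (1/20)*sqrt(345): a pole of order 2; residue (520/14283)*sqrt(345).
At -1/4 + (1/20)*sqrt(345): a pole of order 2; residue -(520/14283)*sqrt(345).

Denominator factor (y**2 + y/2 - 4/5)^2: discriminant 69/20, real irrational roots -1/4 + (1/20)*sqrt(345) and -1/4 - (1/20)*sqrt(345); poles of order 2, moduli -1/4 + (1/20)*sqrt(345) and 1/4 + (1/20)*sqrt(345).
The radius of convergence is the smallest modulus among the singular points: -1/4 + (1/20)*sqrt(345).
The factor y**2 + y/2 - 4/5 splits as (y - a)(y - a') with a = -1/4 - (1/20)*sqrt(345), a' = -1/4 + (1/20)*sqrt(345). At the order-2 pole a set g(y) = (y - a)^2*f(y) = [13/6] / (y - a')^2.
Order-2 pole: residue = g'(a); g'(-1/4 - (1/20)*sqrt(345)) = (520/14283)*sqrt(345), so the residue is (520/14283)*sqrt(345).
The factor y**2 + y/2 - 4/5 splits as (y - a)(y - a') with a = -1/4 + (1/20)*sqrt(345), a' = -1/4 - (1/20)*sqrt(345). At the order-2 pole a set g(y) = (y - a)^2*f(y) = [13/6] / (y - a')^2.
Order-2 pole: residue = g'(a); g'(-1/4 + (1/20)*sqrt(345)) = -(520/14283)*sqrt(345), so the residue is -(520/14283)*sqrt(345).
List the singular points by increasing real part (a conjugate pair: the negative imaginary part first).


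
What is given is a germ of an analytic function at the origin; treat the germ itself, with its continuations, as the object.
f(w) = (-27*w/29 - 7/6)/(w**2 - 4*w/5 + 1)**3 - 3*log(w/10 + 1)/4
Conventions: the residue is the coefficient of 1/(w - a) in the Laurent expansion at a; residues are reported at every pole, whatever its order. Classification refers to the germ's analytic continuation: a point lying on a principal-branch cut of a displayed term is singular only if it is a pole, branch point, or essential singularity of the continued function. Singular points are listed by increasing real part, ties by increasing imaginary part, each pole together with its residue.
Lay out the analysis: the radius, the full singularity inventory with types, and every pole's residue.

Radius of convergence at 0: 1.
At -10: a logarithmic branch point.
At (2/5) - ((1/5)*sqrt(21))*i: a pole of order 3; residue -((836875/8594208)*sqrt(21))*i.
At (2/5) + ((1/5)*sqrt(21))*i: a pole of order 3; residue ((836875/8594208)*sqrt(21))*i.


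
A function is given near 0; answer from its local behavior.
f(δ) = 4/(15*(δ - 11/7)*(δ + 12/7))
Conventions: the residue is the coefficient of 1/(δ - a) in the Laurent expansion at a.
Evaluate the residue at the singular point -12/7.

At the order-1 pole -12/7 set g(δ) = (δ - (-12/7))*f(δ) = 4/(15*(δ - 11/7)).
Simple pole: residue = g(a) at a = -12/7, which is -28/345.

The residue is -28/345.


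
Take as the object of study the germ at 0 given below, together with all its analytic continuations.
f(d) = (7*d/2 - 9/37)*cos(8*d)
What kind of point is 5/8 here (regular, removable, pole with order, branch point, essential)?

The point is a regular point.

There is no denominator, hence no pole anywhere.
The factor cos(8*d) is entire.
So the germ continues analytically to 5/8.


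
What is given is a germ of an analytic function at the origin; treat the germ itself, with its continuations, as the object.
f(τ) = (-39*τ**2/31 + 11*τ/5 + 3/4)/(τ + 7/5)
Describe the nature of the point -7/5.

The denominator factor τ + 7/5 vanishes at -7/5 and appears to the power 1; the numerator there equals -14867/3100, nonzero, and no other factor vanishes.
Hence a pole whose order is the multiplicity, 1.

The point is a pole of order 1.


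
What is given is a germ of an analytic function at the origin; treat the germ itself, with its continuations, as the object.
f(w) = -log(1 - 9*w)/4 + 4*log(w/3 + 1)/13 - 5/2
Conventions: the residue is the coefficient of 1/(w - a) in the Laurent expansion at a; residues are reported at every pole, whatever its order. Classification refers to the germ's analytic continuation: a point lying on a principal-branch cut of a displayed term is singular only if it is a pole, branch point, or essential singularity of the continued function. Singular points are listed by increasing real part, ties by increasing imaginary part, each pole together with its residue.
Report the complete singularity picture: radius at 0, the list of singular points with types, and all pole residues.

Radius of convergence at 0: 1/9.
At -3: a logarithmic branch point.
At 1/9: a logarithmic branch point.

Branch term (4/13)*log(1 - w/(-3)): its argument vanishes at w = -3, a logarithmic branch point, modulus 3.
Branch term (-1/4)*log(1 - w/(1/9)): its argument vanishes at w = 1/9, a logarithmic branch point, modulus 1/9.
The radius of convergence is the smallest modulus among the singular points: 1/9.
List the singular points by increasing real part (a conjugate pair: the negative imaginary part first).


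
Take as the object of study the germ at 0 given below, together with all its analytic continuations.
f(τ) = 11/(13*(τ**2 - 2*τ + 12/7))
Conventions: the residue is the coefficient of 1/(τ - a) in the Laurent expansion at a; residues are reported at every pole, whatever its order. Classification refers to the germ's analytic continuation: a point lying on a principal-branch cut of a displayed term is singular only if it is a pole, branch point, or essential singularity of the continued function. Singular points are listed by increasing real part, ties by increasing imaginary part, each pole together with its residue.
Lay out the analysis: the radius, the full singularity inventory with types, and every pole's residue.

Radius of convergence at 0: (2/7)*sqrt(21).
At (1) - ((1/7)*sqrt(35))*i: a pole of order 1; residue ((11/130)*sqrt(35))*i.
At (1) + ((1/7)*sqrt(35))*i: a pole of order 1; residue -((11/130)*sqrt(35))*i.

Denominator factor (τ**2 - 2*τ + 12/7): discriminant -20/7, complex-conjugate roots (1) + ((1/7)*sqrt(35))*i and (1) - ((1/7)*sqrt(35))*i; poles of order 1, moduli (2/7)*sqrt(21) and (2/7)*sqrt(21).
The radius of convergence is the smallest modulus among the singular points: (2/7)*sqrt(21).
The factor τ**2 - 2*τ + 12/7 splits as (τ - a)(τ - a') with a = (1) - ((1/7)*sqrt(35))*i, a' = (1) + ((1/7)*sqrt(35))*i. At the order-1 pole a set g(τ) = (τ - a)*f(τ) = [11/13] / (τ - a').
Simple pole: residue = g(a) at a = (1) - ((1/7)*sqrt(35))*i, which is ((11/130)*sqrt(35))*i.
The factor τ**2 - 2*τ + 12/7 splits as (τ - a)(τ - a') with a = (1) + ((1/7)*sqrt(35))*i, a' = (1) - ((1/7)*sqrt(35))*i. At the order-1 pole a set g(τ) = (τ - a)*f(τ) = [11/13] / (τ - a').
Simple pole: residue = g(a) at a = (1) + ((1/7)*sqrt(35))*i, which is -((11/130)*sqrt(35))*i.
List the singular points by increasing real part (a conjugate pair: the negative imaginary part first).


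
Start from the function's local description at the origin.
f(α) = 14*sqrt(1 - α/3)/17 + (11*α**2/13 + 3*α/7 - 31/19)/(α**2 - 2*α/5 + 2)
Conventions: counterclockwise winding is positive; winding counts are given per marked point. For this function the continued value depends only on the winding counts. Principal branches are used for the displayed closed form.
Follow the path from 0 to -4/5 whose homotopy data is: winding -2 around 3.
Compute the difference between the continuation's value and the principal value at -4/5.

The rational part is single-valued and drops out of the difference; each branch term changes only by its own monodromy.
(14/17)*sqrt(1 - α/(3)): winding -2 is even, the square root returns to the same sheet, contribution 0.
Summing the contributions at α = -4/5 gives 0.

Continued minus principal equals 0.


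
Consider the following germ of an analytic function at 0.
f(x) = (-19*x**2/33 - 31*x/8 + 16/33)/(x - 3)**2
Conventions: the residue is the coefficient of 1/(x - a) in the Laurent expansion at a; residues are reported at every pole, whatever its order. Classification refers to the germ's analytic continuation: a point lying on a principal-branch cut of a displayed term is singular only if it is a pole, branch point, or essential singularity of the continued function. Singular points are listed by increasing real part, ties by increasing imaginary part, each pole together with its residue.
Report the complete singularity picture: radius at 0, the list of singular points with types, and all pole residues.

Denominator factor (x - 3)^2: pole of order 2 at 3, modulus 3.
The radius of convergence is the smallest modulus among the singular points: 3.
At the order-2 pole 3 set g(x) = (x - (3))^2*f(x) = -19*x**2/33 - 31*x/8 + 16/33.
Order-2 pole: residue = g'(a); g'(3) = -645/88, so the residue is -645/88.

Radius of convergence at 0: 3.
At 3: a pole of order 2; residue -645/88.


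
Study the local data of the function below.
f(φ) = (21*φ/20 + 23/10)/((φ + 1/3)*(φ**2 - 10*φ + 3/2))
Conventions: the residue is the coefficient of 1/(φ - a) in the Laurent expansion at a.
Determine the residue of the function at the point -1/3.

At the order-1 pole -1/3 set g(φ) = (φ - (-1/3))*f(φ) = (21*φ/20 + 23/10)/(φ**2 - 10*φ + 3/2).
Simple pole: residue = g(a) at a = -1/3, which is 351/890.

The residue is 351/890.


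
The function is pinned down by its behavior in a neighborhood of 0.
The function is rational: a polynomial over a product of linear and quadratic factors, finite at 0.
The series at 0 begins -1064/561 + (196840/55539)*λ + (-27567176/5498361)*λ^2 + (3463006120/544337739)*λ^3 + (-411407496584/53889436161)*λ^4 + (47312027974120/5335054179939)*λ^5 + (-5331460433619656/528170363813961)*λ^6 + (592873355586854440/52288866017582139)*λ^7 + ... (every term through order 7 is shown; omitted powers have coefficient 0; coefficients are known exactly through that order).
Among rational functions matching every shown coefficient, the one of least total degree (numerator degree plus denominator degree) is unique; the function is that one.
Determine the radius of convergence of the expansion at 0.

No rational of total degree below 2 reproduces all 8 coefficients; solving the [0/2] Pade equations on them gives f(λ) = -38/(17*(λ + 11/12)*(λ + 9/7)), whose expansion matches every shown term.
Denominator factor (λ + 11/12): pole of order 1 at -11/12, modulus 11/12.
Denominator factor (λ + 9/7): pole of order 1 at -9/7, modulus 9/7.
The radius of convergence is the smallest modulus among the singular points: 11/12.

The radius of convergence is 11/12.


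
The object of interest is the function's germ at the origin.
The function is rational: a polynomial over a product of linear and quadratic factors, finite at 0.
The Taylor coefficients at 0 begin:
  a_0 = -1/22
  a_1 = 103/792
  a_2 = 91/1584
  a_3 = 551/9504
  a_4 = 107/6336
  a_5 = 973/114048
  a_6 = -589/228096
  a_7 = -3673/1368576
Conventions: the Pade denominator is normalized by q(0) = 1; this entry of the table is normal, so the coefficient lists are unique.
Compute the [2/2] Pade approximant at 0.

The Pade approximant has numerator coefficients [-1/22, 1489663/12636360, 1489663/12636360]; denominator coefficients [1, 8539/31910, -26996/47865].

Taylor coefficients needed (read off): a_0 = -1/22, a_1 = 103/792, a_2 = 91/1584, a_3 = 551/9504, a_4 = 107/6336.
Write the denominator as Q(α) = 1 + q1*α + q2*α^2. Requiring Q*f - P = O(α^5) with deg P <= 2 kills the coefficients of α^3..α^4 in Q*f:
  α^3: a_3 + q1*a_2 + q2*a_1 = 0, i.e. 551/9504 + (91/1584)*q1 + (103/792)*q2 = 0.
  α^4: a_4 + q1*a_3 + q2*a_2 = 0, i.e. 107/6336 + (551/9504)*q1 + (91/1584)*q2 = 0.
Solving this linear system: q1 = 8539/31910, q2 = -26996/47865.
The numerator is Q*f truncated at degree 2: P0 = a_0 = -1/22; P1 = a_1 + q1*a_0 = 1489663/12636360; P2 = a_2 + q1*a_1 + q2*a_0 = 1489663/12636360.


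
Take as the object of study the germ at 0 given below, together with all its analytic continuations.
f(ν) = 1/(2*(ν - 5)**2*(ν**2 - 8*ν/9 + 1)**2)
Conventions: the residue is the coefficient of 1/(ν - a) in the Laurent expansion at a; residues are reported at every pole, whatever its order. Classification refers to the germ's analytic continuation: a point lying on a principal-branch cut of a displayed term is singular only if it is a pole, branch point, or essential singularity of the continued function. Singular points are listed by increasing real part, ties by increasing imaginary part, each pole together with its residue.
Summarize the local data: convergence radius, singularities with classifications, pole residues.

Radius of convergence at 0: 1.
At (4/9) - ((1/9)*sqrt(65))*i: a pole of order 2; residue (3321/7301384) + ((70240689/61696694800)*sqrt(65))*i.
At (4/9) + ((1/9)*sqrt(65))*i: a pole of order 2; residue (3321/7301384) - ((70240689/61696694800)*sqrt(65))*i.
At 5: a pole of order 2; residue -3321/3650692.


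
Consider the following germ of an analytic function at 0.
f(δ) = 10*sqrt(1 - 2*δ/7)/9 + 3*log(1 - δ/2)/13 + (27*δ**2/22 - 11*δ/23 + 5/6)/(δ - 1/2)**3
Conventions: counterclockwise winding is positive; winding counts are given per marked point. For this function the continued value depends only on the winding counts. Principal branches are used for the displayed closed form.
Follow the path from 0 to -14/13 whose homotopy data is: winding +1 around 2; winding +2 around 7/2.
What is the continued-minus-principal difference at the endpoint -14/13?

Continued minus principal equals (6/13)*pi*i.

The rational part is single-valued and drops out of the difference; each branch term changes only by its own monodromy.
(10/9)*sqrt(1 - δ/(7/2)): winding +2 is even, the square root returns to the same sheet, contribution 0.
(3/13)*log(1 - δ/(2)): each positive loop around 2 adds 2*pi*i to the log, so winding +1 contributes (3/13)*(1)*2*pi*i = (6/13)*pi*i.
Summing the contributions at δ = -14/13 gives (6/13)*pi*i.


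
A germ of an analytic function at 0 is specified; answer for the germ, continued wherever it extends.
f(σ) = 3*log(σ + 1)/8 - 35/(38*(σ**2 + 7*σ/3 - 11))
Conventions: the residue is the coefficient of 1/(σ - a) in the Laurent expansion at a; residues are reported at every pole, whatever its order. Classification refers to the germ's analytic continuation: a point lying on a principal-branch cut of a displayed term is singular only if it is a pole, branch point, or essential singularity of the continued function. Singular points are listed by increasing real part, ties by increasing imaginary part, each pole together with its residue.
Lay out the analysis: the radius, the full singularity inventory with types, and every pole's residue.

Radius of convergence at 0: 1.
At -7/6 - (1/6)*sqrt(445): a pole of order 1; residue (21/3382)*sqrt(445).
At -1: a logarithmic branch point.
At -7/6 + (1/6)*sqrt(445): a pole of order 1; residue -(21/3382)*sqrt(445).

Denominator factor (σ**2 + 7*σ/3 - 11): discriminant 445/9, real irrational roots -7/6 + (1/6)*sqrt(445) and -7/6 - (1/6)*sqrt(445); poles of order 1, moduli -7/6 + (1/6)*sqrt(445) and 7/6 + (1/6)*sqrt(445).
Branch term (3/8)*log(1 - σ/(-1)): its argument vanishes at σ = -1, a logarithmic branch point, modulus 1.
The radius of convergence is the smallest modulus among the singular points: 1.
The branch term is analytic at -7/6 - (1/6)*sqrt(445) and contributes nothing to the residue; only the rational part matters.
The factor σ**2 + 7*σ/3 - 11 splits as (σ - a)(σ - a') with a = -7/6 - (1/6)*sqrt(445), a' = -7/6 + (1/6)*sqrt(445). At the order-1 pole a set g(σ) = (σ - a)*(rational part) = [-35/38] / (σ - a').
Simple pole: residue = g(a) at a = -7/6 - (1/6)*sqrt(445), which is (21/3382)*sqrt(445).
The branch term is analytic at -7/6 + (1/6)*sqrt(445) and contributes nothing to the residue; only the rational part matters.
The factor σ**2 + 7*σ/3 - 11 splits as (σ - a)(σ - a') with a = -7/6 + (1/6)*sqrt(445), a' = -7/6 - (1/6)*sqrt(445). At the order-1 pole a set g(σ) = (σ - a)*(rational part) = [-35/38] / (σ - a').
Simple pole: residue = g(a) at a = -7/6 + (1/6)*sqrt(445), which is -(21/3382)*sqrt(445).
List the singular points by increasing real part (a conjugate pair: the negative imaginary part first).


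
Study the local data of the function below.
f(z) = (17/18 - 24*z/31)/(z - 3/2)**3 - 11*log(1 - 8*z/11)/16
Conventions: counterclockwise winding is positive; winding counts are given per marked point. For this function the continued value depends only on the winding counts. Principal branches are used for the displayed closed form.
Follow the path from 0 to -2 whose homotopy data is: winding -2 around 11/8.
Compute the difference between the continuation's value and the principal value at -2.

Continued minus principal equals (11/4)*pi*i.

The rational part is single-valued and drops out of the difference; each branch term changes only by its own monodromy.
(-11/16)*log(1 - z/(11/8)): each positive loop around 11/8 adds 2*pi*i to the log, so winding -2 contributes (-11/16)*(-2)*2*pi*i = (11/4)*pi*i.
Summing the contributions at z = -2 gives (11/4)*pi*i.


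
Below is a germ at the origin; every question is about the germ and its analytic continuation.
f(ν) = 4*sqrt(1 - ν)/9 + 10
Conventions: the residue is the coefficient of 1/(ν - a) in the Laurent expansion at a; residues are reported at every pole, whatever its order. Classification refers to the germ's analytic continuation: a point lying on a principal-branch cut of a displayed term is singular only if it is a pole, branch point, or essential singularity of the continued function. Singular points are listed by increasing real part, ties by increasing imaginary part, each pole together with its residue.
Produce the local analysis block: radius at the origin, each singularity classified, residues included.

Radius of convergence at 0: 1.
At 1: an algebraic (square-root) branch point.

Branch term (4/9)*sqrt(1 - ν/(1)): its argument vanishes at ν = 1, a square-root branch point, modulus 1.
The radius of convergence is the smallest modulus among the singular points: 1.


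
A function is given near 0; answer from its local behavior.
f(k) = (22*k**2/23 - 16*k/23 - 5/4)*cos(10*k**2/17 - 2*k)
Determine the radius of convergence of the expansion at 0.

The radius of convergence is infinite.

The factor cos(10*k**2/17 - 2*k) is entire and contributes no finite singular point.
The polynomial part has no poles.
No finite singular points: the Taylor series at 0 converges everywhere.


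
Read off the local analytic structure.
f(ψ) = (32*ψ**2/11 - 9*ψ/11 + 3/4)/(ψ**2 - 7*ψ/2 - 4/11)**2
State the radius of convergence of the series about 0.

Denominator factor (ψ**2 - 7*ψ/2 - 4/11)^2: discriminant 603/44, real irrational roots 7/4 + (3/44)*sqrt(737) and 7/4 - (3/44)*sqrt(737); poles of order 2, moduli 7/4 + (3/44)*sqrt(737) and -7/4 + (3/44)*sqrt(737).
The radius of convergence is the smallest modulus among the singular points: -7/4 + (3/44)*sqrt(737).

The radius of convergence is -7/4 + (3/44)*sqrt(737).


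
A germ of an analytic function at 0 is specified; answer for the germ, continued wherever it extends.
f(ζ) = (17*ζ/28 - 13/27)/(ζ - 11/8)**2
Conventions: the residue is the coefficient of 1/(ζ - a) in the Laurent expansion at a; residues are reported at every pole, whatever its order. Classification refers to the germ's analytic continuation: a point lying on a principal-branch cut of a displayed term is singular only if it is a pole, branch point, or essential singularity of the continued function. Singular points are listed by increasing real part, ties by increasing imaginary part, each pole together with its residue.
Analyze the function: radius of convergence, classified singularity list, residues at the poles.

Radius of convergence at 0: 11/8.
At 11/8: a pole of order 2; residue 17/28.

Denominator factor (ζ - 11/8)^2: pole of order 2 at 11/8, modulus 11/8.
The radius of convergence is the smallest modulus among the singular points: 11/8.
At the order-2 pole 11/8 set g(ζ) = (ζ - (11/8))^2*f(ζ) = 17*ζ/28 - 13/27.
Order-2 pole: residue = g'(a); g'(11/8) = 17/28, so the residue is 17/28.


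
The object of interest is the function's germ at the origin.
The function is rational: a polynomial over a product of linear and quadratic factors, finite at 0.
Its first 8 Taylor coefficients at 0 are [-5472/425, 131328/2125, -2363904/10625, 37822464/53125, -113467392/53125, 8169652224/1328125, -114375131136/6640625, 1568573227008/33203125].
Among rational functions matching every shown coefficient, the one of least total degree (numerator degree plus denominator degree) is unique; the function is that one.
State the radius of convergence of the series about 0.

No rational of total degree below 2 reproduces all 8 coefficients; solving the [0/2] Pade equations on them gives f(h) = -38/(17*(h + 5/12)**2), whose expansion matches every shown term.
Denominator factor (h + 5/12)^2: pole of order 2 at -5/12, modulus 5/12.
The radius of convergence is the smallest modulus among the singular points: 5/12.

The radius of convergence is 5/12.


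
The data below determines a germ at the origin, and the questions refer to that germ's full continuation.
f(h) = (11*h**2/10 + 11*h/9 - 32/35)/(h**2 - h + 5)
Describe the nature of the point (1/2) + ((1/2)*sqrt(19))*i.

The point is a pole of order 1.

The denominator factor h**2 - h + 5 vanishes at (1/2) + ((1/2)*sqrt(19))*i and appears to the power 1; the numerator there equals (-6619/1260) + ((209/180)*sqrt(19))*i, nonzero, and no other factor vanishes.
Hence a pole whose order is the multiplicity, 1.


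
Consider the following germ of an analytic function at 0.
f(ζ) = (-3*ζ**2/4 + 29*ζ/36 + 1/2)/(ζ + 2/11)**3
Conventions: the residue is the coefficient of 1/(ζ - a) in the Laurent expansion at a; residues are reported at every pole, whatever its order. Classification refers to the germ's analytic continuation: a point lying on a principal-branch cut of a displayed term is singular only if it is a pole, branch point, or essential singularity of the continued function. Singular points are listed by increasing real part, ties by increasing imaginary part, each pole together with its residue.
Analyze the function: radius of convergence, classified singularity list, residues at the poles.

Radius of convergence at 0: 2/11.
At -2/11: a pole of order 3; residue -3/4.

Denominator factor (ζ + 2/11)^3: pole of order 3 at -2/11, modulus 2/11.
The radius of convergence is the smallest modulus among the singular points: 2/11.
At the order-3 pole -2/11 set g(ζ) = (ζ - (-2/11))^3*f(ζ) = -3*ζ**2/4 + 29*ζ/36 + 1/2.
Order-3 pole: residue = g''(a)/2; g''(-2/11) = -3/2, so the residue is -3/4.


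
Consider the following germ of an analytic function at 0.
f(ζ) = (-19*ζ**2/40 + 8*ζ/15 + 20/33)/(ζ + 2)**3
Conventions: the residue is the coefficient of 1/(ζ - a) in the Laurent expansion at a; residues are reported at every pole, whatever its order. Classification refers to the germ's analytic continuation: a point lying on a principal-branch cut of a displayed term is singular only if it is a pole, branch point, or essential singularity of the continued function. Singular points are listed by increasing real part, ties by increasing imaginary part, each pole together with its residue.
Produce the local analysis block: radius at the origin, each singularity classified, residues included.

Denominator factor (ζ + 2)^3: pole of order 3 at -2, modulus 2.
The radius of convergence is the smallest modulus among the singular points: 2.
At the order-3 pole -2 set g(ζ) = (ζ - (-2))^3*f(ζ) = -19*ζ**2/40 + 8*ζ/15 + 20/33.
Order-3 pole: residue = g''(a)/2; g''(-2) = -19/20, so the residue is -19/40.

Radius of convergence at 0: 2.
At -2: a pole of order 3; residue -19/40.


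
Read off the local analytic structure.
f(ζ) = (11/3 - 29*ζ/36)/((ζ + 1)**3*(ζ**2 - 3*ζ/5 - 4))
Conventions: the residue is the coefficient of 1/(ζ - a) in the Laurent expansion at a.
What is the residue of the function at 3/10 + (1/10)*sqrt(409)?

The residue is 206965/124416 - (4155145/50886144)*sqrt(409).

The factor ζ**2 - 3*ζ/5 - 4 splits as (ζ - a)(ζ - a') with a = 3/10 + (1/10)*sqrt(409), a' = 3/10 - (1/10)*sqrt(409). At the order-1 pole a set g(ζ) = (ζ - a)*f(ζ) = [(11/3 - 29*ζ/36)/(ζ + 1)**3] / (ζ - a').
Simple pole: residue = g(a) at a = 3/10 + (1/10)*sqrt(409), which is 206965/124416 - (4155145/50886144)*sqrt(409).


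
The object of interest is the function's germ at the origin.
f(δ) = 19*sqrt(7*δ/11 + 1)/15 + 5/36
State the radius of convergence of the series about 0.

The radius of convergence is 11/7.

Branch term (19/15)*sqrt(1 - δ/(-11/7)): its argument vanishes at δ = -11/7, a square-root branch point, modulus 11/7.
The radius of convergence is the smallest modulus among the singular points: 11/7.
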